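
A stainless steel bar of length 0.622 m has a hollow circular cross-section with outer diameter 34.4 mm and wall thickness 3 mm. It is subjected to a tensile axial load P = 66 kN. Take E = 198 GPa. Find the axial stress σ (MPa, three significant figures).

223 MPa

A = 295.9 mm².
σ = N/A = 66000/295.9 = 223 MPa.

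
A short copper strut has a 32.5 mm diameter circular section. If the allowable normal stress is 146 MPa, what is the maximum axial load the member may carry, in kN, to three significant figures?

A = 829.6 mm².
P_max = σ_allow · A = 146 · 829.6 = 121100 N = 121.1 kN.

121 kN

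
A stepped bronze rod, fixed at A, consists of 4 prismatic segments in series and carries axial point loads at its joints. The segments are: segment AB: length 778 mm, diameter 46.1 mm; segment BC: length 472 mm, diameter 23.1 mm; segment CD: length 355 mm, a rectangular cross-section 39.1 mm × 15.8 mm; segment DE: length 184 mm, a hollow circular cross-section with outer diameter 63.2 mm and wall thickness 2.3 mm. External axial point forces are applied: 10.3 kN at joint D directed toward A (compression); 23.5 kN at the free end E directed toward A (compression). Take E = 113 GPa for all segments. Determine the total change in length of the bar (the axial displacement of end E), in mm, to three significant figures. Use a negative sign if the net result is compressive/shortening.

Internal axial forces (sectioning from the free end, tension +): N_DE = -23.5 kN, N_CD = -33.8 kN, N_BC = -33.8 kN, N_AB = -33.8 kN.
A_AB = 1669 mm².
A_BC = 419.1 mm².
A_CD = 617.8 mm².
A_DE = 440 mm².
δ_AB = -33800·778/(1669·113000) = -0.1394 mm
δ_BC = -33800·472/(419.1·113000) = -0.3369 mm
δ_CD = -33800·355/(617.8·113000) = -0.1719 mm
δ_DE = -23500·184/(440·113000) = -0.08696 mm
δ = Σδ_i = -0.7351 mm.

-0.735 mm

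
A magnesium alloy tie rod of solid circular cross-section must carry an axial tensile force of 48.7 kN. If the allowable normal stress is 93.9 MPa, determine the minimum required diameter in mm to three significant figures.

25.7 mm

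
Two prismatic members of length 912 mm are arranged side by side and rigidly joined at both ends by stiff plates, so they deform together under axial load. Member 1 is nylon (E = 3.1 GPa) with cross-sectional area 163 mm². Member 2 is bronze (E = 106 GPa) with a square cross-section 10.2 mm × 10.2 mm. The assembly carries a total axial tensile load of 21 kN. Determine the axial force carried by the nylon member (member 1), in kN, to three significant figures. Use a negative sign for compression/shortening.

A_2 = 104 mm².
Equal strain + equilibrium ⇒ each member carries load in proportion to AE: A₁E₁ = 505300 N, A₂E₂ = 11030000 N, ΣAE = 11530000 N.
F₁ = P·A₁E₁/ΣAE = 21000·505300/11530000 = 920 N.

0.920 kN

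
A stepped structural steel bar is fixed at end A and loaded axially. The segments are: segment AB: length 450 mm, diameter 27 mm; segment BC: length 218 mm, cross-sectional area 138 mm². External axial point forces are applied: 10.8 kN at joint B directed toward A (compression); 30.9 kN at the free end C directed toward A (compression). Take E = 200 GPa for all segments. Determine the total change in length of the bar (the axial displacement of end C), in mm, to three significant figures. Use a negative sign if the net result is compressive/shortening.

Internal axial forces (sectioning from the free end, tension +): N_BC = -30.9 kN, N_AB = -41.7 kN.
A_AB = 572.6 mm².
δ_AB = -41700·450/(572.6·200000) = -0.1639 mm
δ_BC = -30900·218/(138·200000) = -0.2441 mm
δ = Σδ_i = -0.4079 mm.

-0.408 mm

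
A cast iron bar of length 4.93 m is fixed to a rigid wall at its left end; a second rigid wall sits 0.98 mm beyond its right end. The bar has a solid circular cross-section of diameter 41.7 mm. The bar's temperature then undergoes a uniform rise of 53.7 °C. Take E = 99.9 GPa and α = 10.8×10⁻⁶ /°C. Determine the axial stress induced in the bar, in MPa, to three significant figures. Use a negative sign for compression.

Free thermal expansion αLΔT = 10.8e-6 · 4930 · 53.7 = 2.859 mm.
The walls engage after the gap closes; constrained expansion = 2.859 − 0.98 = 1.879 mm.
The walls impose strain ε = −(1.879)/4930 = -3.8118e-04; σ = Eε = 99900 · -3.8118e-04 = -38.08 MPa.

-38.1 MPa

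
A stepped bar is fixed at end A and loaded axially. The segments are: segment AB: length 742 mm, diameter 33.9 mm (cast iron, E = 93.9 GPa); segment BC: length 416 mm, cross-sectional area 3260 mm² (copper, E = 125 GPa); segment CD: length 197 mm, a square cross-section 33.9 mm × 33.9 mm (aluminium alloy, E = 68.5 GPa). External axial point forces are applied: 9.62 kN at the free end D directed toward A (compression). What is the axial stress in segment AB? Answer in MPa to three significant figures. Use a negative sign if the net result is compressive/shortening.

-10.7 MPa

Internal axial forces (sectioning from the free end, tension +): N_CD = -9.62 kN, N_BC = -9.62 kN, N_AB = -9.62 kN.
A_AB = 902.6 mm².
σ_AB = N_AB/A_AB = -9620/902.6 = -10.66 MPa.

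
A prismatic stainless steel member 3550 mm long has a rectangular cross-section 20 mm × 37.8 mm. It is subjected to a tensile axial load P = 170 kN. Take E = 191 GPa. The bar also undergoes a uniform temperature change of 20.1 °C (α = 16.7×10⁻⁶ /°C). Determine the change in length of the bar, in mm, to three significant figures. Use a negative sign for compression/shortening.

5.37 mm

A = 756 mm².
δ_mech = NL/(AE) = 170000·3550/(756·191000) = 4.179 mm.
δ_thermal = αLΔT = 16.7e-6·3550·20.1 = 1.192 mm.
δ = δ_mech + δ_thermal = 5.371 mm.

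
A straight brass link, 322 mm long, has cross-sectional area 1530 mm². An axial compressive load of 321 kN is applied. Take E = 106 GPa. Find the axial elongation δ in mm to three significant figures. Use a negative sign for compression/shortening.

δ_mech = NL/(AE) = -321000·322/(1530·106000) = -0.6373 mm.

-0.637 mm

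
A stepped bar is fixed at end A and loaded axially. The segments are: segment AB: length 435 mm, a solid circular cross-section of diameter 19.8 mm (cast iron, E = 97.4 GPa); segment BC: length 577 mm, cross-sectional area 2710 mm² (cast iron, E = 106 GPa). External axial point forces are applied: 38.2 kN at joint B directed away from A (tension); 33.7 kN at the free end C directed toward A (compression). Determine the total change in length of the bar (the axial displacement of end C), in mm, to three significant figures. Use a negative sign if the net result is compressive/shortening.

-0.00242 mm

Internal axial forces (sectioning from the free end, tension +): N_BC = -33.7 kN, N_AB = 4.5 kN.
A_AB = 307.9 mm².
δ_AB = 4500·435/(307.9·97400) = 0.06527 mm
δ_BC = -33700·577/(2710·106000) = -0.06769 mm
δ = Σδ_i = -0.00242 mm.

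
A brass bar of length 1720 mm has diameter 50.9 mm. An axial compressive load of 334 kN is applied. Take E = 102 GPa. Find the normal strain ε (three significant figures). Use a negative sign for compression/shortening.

-0.00161

A = 2035 mm².
σ = N/A = -164.1 MPa; ε = σ/E = -164.1/102000 = -1.609e-03.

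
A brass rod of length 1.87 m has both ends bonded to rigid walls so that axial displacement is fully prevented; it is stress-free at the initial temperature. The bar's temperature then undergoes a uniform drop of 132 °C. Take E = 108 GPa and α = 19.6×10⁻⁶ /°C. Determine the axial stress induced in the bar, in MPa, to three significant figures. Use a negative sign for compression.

Free thermal expansion αLΔT = 19.6e-6 · 1870 · -132 = -4.838 mm.
The walls impose strain ε = −(-4.838)/1870 = 2.5872e-03; σ = Eε = 108000 · 2.5872e-03 = 279.4 MPa.

279 MPa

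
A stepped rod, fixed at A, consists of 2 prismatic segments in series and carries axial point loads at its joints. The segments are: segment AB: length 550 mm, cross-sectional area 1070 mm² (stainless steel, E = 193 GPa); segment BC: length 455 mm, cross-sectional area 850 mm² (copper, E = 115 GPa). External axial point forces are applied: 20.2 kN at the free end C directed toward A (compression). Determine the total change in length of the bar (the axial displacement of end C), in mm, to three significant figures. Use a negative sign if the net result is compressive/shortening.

-0.148 mm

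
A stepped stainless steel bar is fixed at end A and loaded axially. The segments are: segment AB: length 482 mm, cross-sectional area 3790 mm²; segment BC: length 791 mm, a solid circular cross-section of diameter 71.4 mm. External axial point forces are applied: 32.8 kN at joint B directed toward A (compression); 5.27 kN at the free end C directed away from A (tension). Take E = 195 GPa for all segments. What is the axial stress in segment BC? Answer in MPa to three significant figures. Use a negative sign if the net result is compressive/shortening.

1.32 MPa

Internal axial forces (sectioning from the free end, tension +): N_BC = 5.27 kN, N_AB = -27.53 kN.
A_BC = 4004 mm².
σ_BC = N_BC/A_BC = 5270/4004 = 1.316 MPa.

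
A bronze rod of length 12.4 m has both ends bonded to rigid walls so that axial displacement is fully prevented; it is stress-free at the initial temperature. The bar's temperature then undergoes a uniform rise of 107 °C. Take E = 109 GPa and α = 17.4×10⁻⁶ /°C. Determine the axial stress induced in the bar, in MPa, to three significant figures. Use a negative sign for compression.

Free thermal expansion αLΔT = 17.4e-6 · 12400 · 107 = 23.09 mm.
The walls impose strain ε = −(23.09)/12400 = -1.8618e-03; σ = Eε = 109000 · -1.8618e-03 = -202.9 MPa.

-203 MPa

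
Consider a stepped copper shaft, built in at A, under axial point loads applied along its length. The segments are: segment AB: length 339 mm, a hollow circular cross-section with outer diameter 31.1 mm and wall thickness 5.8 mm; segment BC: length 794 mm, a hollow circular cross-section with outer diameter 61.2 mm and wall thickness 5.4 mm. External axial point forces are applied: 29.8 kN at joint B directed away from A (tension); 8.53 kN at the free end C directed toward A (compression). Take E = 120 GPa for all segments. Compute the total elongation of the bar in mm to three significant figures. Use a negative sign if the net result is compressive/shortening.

Internal axial forces (sectioning from the free end, tension +): N_BC = -8.53 kN, N_AB = 21.27 kN.
A_AB = 461 mm².
A_BC = 946.6 mm².
δ_AB = 21270·339/(461·120000) = 0.1303 mm
δ_BC = -8530·794/(946.6·120000) = -0.05962 mm
δ = Σδ_i = 0.07072 mm.

0.0707 mm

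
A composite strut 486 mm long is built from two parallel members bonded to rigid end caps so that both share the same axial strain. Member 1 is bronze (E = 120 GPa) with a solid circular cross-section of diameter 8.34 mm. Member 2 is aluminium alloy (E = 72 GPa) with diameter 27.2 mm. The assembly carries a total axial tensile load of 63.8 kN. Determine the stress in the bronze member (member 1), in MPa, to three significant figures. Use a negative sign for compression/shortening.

158 MPa

A_1 = 54.63 mm².
A_2 = 581.1 mm².
Equal strain + equilibrium ⇒ each member carries load in proportion to AE: A₁E₁ = 6555000 N, A₂E₂ = 41840000 N, ΣAE = 48390000 N.
σ₁ = P·E₁/ΣAE = 63800·120000/48390000 = 158.2 MPa.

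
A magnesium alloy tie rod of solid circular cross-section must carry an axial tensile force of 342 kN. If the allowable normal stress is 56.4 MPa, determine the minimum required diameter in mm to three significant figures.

87.9 mm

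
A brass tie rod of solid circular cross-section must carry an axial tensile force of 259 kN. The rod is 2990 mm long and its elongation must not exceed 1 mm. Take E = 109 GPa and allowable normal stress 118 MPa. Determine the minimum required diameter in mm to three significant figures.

Required area A ≥ P/σ_allow = 259000/118 = 2195 mm².
For a solid circular section, d ≥ √(4A/π) = 52.86 mm.
Elongation limit: A ≥ PL/(Eδ_allow) = 259000·2990/(109000·1) = 7105 mm² ⇒ d ≥ 95.11 mm.
The elongation limit governs.

95.1 mm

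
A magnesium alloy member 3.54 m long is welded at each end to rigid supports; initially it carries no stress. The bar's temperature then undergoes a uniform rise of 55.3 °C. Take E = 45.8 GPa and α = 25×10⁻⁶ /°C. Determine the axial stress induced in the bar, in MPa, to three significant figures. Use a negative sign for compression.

Free thermal expansion αLΔT = 25e-6 · 3540 · 55.3 = 4.894 mm.
The walls impose strain ε = −(4.894)/3540 = -1.3825e-03; σ = Eε = 45800 · -1.3825e-03 = -63.32 MPa.

-63.3 MPa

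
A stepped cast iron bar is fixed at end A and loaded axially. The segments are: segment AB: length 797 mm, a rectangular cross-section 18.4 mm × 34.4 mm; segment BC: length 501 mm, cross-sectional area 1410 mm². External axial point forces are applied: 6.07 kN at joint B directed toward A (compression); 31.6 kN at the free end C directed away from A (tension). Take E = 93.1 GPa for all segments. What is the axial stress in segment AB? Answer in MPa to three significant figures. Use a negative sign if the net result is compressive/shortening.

Internal axial forces (sectioning from the free end, tension +): N_BC = 31.6 kN, N_AB = 25.53 kN.
A_AB = 633 mm².
σ_AB = N_AB/A_AB = 25530/633 = 40.33 MPa.

40.3 MPa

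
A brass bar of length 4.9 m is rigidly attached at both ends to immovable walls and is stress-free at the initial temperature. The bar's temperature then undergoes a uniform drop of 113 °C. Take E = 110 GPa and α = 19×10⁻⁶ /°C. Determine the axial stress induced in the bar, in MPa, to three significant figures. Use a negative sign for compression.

Free thermal expansion αLΔT = 19e-6 · 4900 · -113 = -10.52 mm.
The walls impose strain ε = −(-10.52)/4900 = 2.1470e-03; σ = Eε = 110000 · 2.1470e-03 = 236.2 MPa.

236 MPa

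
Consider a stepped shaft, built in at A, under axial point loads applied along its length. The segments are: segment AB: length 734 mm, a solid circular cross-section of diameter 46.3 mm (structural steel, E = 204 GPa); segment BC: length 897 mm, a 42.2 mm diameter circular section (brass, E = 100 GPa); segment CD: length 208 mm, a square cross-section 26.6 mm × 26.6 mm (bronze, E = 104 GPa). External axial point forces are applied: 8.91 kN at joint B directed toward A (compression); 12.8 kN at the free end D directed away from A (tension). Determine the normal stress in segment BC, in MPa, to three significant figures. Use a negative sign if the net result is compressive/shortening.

9.15 MPa

Internal axial forces (sectioning from the free end, tension +): N_CD = 12.8 kN, N_BC = 12.8 kN, N_AB = 3.89 kN.
A_BC = 1399 mm².
σ_BC = N_BC/A_BC = 12800/1399 = 9.152 MPa.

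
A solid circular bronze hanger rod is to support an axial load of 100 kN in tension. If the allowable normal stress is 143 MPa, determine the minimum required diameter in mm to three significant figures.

29.8 mm

Required area A ≥ P/σ_allow = 100000/143 = 699.3 mm².
For a solid circular section, d ≥ √(4A/π) = 29.84 mm.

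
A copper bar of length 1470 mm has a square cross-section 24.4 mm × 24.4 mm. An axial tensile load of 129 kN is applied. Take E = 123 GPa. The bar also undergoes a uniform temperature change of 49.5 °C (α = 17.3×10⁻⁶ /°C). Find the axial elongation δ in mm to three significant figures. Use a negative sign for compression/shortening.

3.85 mm

A = 595.4 mm².
δ_mech = NL/(AE) = 129000·1470/(595.4·123000) = 2.59 mm.
δ_thermal = αLΔT = 17.3e-6·1470·49.5 = 1.259 mm.
δ = δ_mech + δ_thermal = 3.848 mm.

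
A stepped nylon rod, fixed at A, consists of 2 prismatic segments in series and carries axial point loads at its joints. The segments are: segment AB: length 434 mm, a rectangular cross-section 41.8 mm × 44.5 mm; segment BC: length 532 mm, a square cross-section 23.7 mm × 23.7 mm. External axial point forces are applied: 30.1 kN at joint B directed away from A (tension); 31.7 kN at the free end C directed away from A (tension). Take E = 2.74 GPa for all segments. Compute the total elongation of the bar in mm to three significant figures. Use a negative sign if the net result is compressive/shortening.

16.2 mm

Internal axial forces (sectioning from the free end, tension +): N_BC = 31.7 kN, N_AB = 61.8 kN.
A_AB = 1860 mm².
A_BC = 561.7 mm².
δ_AB = 61800·434/(1860·2740) = 5.262 mm
δ_BC = 31700·532/(561.7·2740) = 10.96 mm
δ = Σδ_i = 16.22 mm.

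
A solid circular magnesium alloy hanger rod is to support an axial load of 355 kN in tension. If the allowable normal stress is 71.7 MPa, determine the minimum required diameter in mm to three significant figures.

Required area A ≥ P/σ_allow = 355000/71.7 = 4951 mm².
For a solid circular section, d ≥ √(4A/π) = 79.4 mm.

79.4 mm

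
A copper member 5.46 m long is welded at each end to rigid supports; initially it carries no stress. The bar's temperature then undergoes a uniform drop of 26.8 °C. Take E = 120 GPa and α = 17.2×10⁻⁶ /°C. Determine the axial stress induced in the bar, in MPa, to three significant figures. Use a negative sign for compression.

Free thermal expansion αLΔT = 17.2e-6 · 5460 · -26.8 = -2.517 mm.
The walls impose strain ε = −(-2.517)/5460 = 4.6096e-04; σ = Eε = 120000 · 4.6096e-04 = 55.32 MPa.

55.3 MPa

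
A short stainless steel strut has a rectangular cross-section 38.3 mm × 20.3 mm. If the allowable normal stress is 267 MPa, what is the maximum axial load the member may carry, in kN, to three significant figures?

208 kN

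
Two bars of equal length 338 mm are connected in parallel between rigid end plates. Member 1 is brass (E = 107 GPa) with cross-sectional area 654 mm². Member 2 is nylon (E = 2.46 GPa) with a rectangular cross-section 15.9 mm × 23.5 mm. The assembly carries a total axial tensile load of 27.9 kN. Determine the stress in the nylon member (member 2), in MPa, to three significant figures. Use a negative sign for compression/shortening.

A_2 = 373.7 mm².
Equal strain + equilibrium ⇒ each member carries load in proportion to AE: A₁E₁ = 69980000 N, A₂E₂ = 919200 N, ΣAE = 70900000 N.
σ₂ = P·E₂/ΣAE = 27900·2460/70900000 = 0.9681 MPa.

0.968 MPa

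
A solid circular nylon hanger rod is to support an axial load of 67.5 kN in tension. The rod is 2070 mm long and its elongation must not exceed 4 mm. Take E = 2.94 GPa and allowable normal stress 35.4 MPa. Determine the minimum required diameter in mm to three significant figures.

123 mm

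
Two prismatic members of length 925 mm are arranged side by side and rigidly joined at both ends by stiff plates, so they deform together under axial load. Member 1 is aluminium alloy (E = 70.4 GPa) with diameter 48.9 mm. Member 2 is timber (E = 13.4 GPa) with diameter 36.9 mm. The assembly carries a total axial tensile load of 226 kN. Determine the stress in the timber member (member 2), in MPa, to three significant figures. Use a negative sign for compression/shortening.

20.7 MPa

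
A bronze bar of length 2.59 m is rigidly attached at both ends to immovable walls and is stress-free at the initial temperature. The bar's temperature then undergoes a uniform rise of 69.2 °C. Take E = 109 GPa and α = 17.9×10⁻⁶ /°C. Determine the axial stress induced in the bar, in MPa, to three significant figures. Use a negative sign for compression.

-135 MPa

Free thermal expansion αLΔT = 17.9e-6 · 2590 · 69.2 = 3.208 mm.
The walls impose strain ε = −(3.208)/2590 = -1.2387e-03; σ = Eε = 109000 · -1.2387e-03 = -135 MPa.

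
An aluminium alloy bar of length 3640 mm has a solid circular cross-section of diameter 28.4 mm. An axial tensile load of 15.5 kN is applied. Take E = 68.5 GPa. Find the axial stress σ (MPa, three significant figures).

24.5 MPa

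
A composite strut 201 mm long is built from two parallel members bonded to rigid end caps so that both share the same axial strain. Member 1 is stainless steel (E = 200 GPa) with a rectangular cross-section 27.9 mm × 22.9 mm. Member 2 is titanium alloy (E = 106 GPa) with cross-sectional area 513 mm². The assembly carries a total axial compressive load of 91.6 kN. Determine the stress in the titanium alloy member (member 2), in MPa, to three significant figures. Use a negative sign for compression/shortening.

-53.3 MPa

A_1 = 638.9 mm².
Equal strain + equilibrium ⇒ each member carries load in proportion to AE: A₁E₁ = 127800000 N, A₂E₂ = 54380000 N, ΣAE = 182200000 N.
σ₂ = P·E₂/ΣAE = -91600·106000/182200000 = -53.3 MPa.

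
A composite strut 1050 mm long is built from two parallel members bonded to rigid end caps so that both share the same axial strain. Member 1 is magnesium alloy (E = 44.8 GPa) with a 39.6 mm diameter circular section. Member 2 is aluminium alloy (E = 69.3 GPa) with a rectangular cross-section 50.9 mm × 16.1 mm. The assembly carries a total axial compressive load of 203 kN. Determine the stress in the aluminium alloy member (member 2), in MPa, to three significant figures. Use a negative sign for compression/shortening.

-126 MPa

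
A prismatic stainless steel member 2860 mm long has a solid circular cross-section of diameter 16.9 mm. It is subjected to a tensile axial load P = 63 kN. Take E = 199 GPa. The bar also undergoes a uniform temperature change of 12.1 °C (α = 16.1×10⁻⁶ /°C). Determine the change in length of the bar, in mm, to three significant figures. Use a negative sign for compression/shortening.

A = 224.3 mm².
δ_mech = NL/(AE) = 63000·2860/(224.3·199000) = 4.036 mm.
δ_thermal = αLΔT = 16.1e-6·2860·12.1 = 0.5572 mm.
δ = δ_mech + δ_thermal = 4.594 mm.

4.59 mm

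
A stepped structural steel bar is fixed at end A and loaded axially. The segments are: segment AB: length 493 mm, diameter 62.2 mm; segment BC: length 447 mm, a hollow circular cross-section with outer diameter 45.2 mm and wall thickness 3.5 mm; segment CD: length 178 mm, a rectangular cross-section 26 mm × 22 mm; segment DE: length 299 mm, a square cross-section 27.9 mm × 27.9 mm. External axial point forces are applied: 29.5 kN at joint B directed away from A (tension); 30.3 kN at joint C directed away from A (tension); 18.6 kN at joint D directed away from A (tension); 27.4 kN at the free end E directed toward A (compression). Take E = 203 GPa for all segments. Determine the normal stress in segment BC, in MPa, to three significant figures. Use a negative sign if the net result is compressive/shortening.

46.9 MPa

Internal axial forces (sectioning from the free end, tension +): N_DE = -27.4 kN, N_CD = -8.8 kN, N_BC = 21.5 kN, N_AB = 51 kN.
A_BC = 458.5 mm².
σ_BC = N_BC/A_BC = 21500/458.5 = 46.89 MPa.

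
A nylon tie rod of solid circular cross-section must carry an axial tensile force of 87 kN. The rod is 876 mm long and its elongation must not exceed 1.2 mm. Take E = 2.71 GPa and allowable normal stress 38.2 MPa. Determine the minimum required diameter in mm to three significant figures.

173 mm

Required area A ≥ P/σ_allow = 87000/38.2 = 2277 mm².
For a solid circular section, d ≥ √(4A/π) = 53.85 mm.
Elongation limit: A ≥ PL/(Eδ_allow) = 87000·876/(2710·1.2) = 23440 mm² ⇒ d ≥ 172.7 mm.
The elongation limit governs.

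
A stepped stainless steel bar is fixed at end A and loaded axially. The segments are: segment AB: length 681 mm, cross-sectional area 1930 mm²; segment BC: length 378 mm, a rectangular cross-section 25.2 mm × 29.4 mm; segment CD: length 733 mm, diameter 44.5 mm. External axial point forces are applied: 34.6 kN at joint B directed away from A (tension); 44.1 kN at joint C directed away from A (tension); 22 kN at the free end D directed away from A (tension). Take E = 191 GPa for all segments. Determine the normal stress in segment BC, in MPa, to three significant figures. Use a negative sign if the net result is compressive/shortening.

89.2 MPa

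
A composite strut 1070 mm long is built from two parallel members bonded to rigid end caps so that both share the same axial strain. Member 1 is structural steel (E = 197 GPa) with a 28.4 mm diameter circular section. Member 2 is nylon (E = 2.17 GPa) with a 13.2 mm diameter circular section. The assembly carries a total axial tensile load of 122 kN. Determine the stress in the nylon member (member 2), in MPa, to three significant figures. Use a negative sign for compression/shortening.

2.12 MPa

A_1 = 633.5 mm².
A_2 = 136.8 mm².
Equal strain + equilibrium ⇒ each member carries load in proportion to AE: A₁E₁ = 124800000 N, A₂E₂ = 297000 N, ΣAE = 125100000 N.
σ₂ = P·E₂/ΣAE = 122000·2170/125100000 = 2.116 MPa.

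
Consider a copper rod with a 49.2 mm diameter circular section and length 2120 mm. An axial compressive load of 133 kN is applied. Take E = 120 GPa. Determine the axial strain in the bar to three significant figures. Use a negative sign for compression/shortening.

A = 1901 mm².
σ = N/A = -69.96 MPa; ε = σ/E = -69.96/120000 = -5.830e-04.

-5.83e-04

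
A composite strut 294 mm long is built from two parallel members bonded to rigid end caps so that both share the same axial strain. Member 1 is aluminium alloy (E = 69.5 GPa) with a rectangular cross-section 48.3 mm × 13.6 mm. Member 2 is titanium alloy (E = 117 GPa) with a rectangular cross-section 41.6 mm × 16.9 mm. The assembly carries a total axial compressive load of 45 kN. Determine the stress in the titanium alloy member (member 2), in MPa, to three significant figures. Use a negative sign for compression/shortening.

A_1 = 656.9 mm².
A_2 = 703 mm².
Equal strain + equilibrium ⇒ each member carries load in proportion to AE: A₁E₁ = 45650000 N, A₂E₂ = 82260000 N, ΣAE = 127900000 N.
σ₂ = P·E₂/ΣAE = -45000·117000/127900000 = -41.16 MPa.

-41.2 MPa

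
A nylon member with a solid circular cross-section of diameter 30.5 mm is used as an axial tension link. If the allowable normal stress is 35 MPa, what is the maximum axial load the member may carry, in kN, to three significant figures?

25.6 kN

A = 730.6 mm².
P_max = σ_allow · A = 35 · 730.6 = 25570 N = 25.57 kN.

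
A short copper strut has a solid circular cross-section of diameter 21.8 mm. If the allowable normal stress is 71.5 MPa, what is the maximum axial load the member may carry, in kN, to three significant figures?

26.7 kN

A = 373.3 mm².
P_max = σ_allow · A = 71.5 · 373.3 = 26690 N = 26.69 kN.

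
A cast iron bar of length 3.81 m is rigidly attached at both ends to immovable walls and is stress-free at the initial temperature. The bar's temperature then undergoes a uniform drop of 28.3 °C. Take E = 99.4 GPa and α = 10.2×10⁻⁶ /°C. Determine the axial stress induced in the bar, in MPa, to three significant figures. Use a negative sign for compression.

Free thermal expansion αLΔT = 10.2e-6 · 3810 · -28.3 = -1.1 mm.
The walls impose strain ε = −(-1.1)/3810 = 2.8866e-04; σ = Eε = 99400 · 2.8866e-04 = 28.69 MPa.

28.7 MPa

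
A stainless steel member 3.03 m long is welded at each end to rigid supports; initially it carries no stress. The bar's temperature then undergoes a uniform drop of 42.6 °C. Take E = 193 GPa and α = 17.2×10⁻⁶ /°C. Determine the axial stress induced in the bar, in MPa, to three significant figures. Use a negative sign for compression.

141 MPa

Free thermal expansion αLΔT = 17.2e-6 · 3030 · -42.6 = -2.22 mm.
The walls impose strain ε = −(-2.22)/3030 = 7.3272e-04; σ = Eε = 193000 · 7.3272e-04 = 141.4 MPa.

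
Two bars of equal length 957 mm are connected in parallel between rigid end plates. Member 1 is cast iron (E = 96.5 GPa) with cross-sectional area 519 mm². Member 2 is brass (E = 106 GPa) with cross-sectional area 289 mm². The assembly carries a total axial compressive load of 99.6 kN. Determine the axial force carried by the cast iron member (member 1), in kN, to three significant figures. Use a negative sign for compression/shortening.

-61.8 kN

Equal strain + equilibrium ⇒ each member carries load in proportion to AE: A₁E₁ = 50080000 N, A₂E₂ = 30630000 N, ΣAE = 80720000 N.
F₁ = P·A₁E₁/ΣAE = -99600·50080000/80720000 = -61800 N.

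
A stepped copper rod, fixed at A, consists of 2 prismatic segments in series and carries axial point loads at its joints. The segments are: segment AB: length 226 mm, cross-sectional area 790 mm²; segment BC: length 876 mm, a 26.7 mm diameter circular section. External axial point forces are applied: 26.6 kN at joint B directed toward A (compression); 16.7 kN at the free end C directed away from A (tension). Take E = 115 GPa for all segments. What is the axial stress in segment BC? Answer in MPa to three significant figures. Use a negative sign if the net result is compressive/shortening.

29.8 MPa

Internal axial forces (sectioning from the free end, tension +): N_BC = 16.7 kN, N_AB = -9.9 kN.
A_BC = 559.9 mm².
σ_BC = N_BC/A_BC = 16700/559.9 = 29.83 MPa.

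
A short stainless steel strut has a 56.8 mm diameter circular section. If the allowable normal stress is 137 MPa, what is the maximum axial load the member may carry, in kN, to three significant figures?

347 kN

A = 2534 mm².
P_max = σ_allow · A = 137 · 2534 = 347100 N = 347.1 kN.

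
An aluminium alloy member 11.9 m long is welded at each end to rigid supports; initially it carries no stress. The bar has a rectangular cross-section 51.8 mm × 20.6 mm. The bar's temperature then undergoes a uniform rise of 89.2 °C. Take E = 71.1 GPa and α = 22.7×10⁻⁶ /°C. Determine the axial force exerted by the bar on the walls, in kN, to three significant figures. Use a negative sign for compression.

Free thermal expansion αLΔT = 22.7e-6 · 11900 · 89.2 = 24.1 mm.
The walls impose strain ε = −(24.1)/11900 = -2.0248e-03; σ = Eε = 71100 · -2.0248e-03 = -144 MPa.
Wall reaction R = σ·A = -144·1067 = -153600 N = -153.6 kN.

-154 kN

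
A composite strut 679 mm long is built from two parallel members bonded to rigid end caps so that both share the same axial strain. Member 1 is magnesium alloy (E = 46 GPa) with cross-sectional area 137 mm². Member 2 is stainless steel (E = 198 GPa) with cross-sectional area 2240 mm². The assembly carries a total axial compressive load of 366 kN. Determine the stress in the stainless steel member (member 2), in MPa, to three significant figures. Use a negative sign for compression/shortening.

-161 MPa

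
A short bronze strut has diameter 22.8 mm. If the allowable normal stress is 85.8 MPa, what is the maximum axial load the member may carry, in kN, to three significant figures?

A = 408.3 mm².
P_max = σ_allow · A = 85.8 · 408.3 = 35030 N = 35.03 kN.

35.0 kN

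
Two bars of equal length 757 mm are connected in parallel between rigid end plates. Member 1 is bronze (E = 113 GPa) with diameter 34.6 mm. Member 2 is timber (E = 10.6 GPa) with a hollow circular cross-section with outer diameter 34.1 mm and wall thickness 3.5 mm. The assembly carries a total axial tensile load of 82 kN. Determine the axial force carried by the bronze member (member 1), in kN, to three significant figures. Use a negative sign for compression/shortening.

A_1 = 940.2 mm².
A_2 = 336.5 mm².
Equal strain + equilibrium ⇒ each member carries load in proportion to AE: A₁E₁ = 106200000 N, A₂E₂ = 3567000 N, ΣAE = 109800000 N.
F₁ = P·A₁E₁/ΣAE = 82000·106200000/109800000 = 79340 N.

79.3 kN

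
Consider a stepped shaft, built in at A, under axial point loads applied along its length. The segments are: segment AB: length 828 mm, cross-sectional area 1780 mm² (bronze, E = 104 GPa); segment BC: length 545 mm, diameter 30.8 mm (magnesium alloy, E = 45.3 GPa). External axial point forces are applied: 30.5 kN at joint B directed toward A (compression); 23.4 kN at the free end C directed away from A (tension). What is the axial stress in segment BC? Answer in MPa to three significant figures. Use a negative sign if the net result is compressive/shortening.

Internal axial forces (sectioning from the free end, tension +): N_BC = 23.4 kN, N_AB = -7.1 kN.
A_BC = 745.1 mm².
σ_BC = N_BC/A_BC = 23400/745.1 = 31.41 MPa.

31.4 MPa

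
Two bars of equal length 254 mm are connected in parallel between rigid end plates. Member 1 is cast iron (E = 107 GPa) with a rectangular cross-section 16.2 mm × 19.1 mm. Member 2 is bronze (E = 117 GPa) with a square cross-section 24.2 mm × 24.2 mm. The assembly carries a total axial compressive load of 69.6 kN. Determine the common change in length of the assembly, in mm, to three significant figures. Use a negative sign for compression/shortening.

A_1 = 309.4 mm².
A_2 = 585.6 mm².
Equal strain + equilibrium ⇒ each member carries load in proportion to AE: A₁E₁ = 33110000 N, A₂E₂ = 68520000 N, ΣAE = 101600000 N.
δ = PL/ΣAE = -69600·254/101600000 = -0.174 mm.

-0.174 mm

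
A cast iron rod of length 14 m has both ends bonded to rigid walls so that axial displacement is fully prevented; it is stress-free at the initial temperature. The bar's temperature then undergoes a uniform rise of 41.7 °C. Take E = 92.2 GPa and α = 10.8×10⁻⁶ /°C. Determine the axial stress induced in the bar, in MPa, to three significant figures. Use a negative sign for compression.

-41.5 MPa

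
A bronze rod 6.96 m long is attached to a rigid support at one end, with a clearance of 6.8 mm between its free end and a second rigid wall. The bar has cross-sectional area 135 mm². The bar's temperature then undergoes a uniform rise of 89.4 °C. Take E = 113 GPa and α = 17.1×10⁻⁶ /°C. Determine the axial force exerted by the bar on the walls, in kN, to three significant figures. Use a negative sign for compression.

-8.42 kN

Free thermal expansion αLΔT = 17.1e-6 · 6960 · 89.4 = 10.64 mm.
The walls engage after the gap closes; constrained expansion = 10.64 − 6.8 = 3.84 mm.
The walls impose strain ε = −(3.84)/6960 = -5.5173e-04; σ = Eε = 113000 · -5.5173e-04 = -62.35 MPa.
Wall reaction R = σ·A = -62.35·135 = -8417 N = -8.417 kN.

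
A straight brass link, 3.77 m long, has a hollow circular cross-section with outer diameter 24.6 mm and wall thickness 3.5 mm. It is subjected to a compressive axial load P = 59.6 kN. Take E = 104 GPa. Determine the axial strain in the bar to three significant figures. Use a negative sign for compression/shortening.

-0.00247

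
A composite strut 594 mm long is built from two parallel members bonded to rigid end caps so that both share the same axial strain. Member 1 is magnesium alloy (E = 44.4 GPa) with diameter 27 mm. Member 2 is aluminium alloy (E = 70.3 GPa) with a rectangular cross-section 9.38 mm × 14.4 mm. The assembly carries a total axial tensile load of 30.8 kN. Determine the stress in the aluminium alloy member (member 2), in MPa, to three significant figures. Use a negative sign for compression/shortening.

62.0 MPa

A_1 = 572.6 mm².
A_2 = 135.1 mm².
Equal strain + equilibrium ⇒ each member carries load in proportion to AE: A₁E₁ = 25420000 N, A₂E₂ = 9496000 N, ΣAE = 34920000 N.
σ₂ = P·E₂/ΣAE = 30800·70300/34920000 = 62.01 MPa.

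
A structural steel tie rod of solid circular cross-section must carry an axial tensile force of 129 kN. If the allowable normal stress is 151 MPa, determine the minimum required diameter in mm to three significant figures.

33.0 mm

Required area A ≥ P/σ_allow = 129000/151 = 854.3 mm².
For a solid circular section, d ≥ √(4A/π) = 32.98 mm.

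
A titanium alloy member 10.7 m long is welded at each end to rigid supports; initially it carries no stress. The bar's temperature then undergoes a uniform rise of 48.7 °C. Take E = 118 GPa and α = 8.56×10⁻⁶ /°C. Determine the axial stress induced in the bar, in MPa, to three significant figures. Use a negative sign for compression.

Free thermal expansion αLΔT = 8.56e-6 · 10700 · 48.7 = 4.461 mm.
The walls impose strain ε = −(4.461)/10700 = -4.1687e-04; σ = Eε = 118000 · -4.1687e-04 = -49.19 MPa.

-49.2 MPa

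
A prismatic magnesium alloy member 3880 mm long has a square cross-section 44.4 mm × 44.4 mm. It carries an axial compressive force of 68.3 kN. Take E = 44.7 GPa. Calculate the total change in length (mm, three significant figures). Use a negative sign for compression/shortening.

A = 1971 mm².
δ_mech = NL/(AE) = -68300·3880/(1971·44700) = -3.007 mm.

-3.01 mm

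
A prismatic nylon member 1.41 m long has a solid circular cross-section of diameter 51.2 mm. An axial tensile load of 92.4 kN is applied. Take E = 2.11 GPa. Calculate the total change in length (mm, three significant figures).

30.0 mm

A = 2059 mm².
δ_mech = NL/(AE) = 92400·1410/(2059·2110) = 29.99 mm.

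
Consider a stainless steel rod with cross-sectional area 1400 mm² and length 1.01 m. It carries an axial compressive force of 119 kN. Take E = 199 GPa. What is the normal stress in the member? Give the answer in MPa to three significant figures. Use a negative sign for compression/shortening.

σ = N/A = -119000/1400 = -85 MPa.

-85.0 MPa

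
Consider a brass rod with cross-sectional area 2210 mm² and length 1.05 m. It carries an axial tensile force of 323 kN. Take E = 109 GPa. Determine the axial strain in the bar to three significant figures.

0.00134

σ = N/A = 146.2 MPa; ε = σ/E = 146.2/109000 = 1.341e-03.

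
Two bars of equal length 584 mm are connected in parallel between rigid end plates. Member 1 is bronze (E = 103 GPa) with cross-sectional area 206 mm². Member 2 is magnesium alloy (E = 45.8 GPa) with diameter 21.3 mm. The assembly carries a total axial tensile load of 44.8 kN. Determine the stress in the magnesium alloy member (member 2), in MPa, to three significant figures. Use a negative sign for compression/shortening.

A_2 = 356.3 mm².
Equal strain + equilibrium ⇒ each member carries load in proportion to AE: A₁E₁ = 21220000 N, A₂E₂ = 16320000 N, ΣAE = 37540000 N.
σ₂ = P·E₂/ΣAE = 44800·45800/37540000 = 54.66 MPa.

54.7 MPa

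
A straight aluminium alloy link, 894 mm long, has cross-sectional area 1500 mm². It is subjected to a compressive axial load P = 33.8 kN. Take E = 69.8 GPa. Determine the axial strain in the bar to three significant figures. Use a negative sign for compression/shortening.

-3.23e-04

σ = N/A = -22.53 MPa; ε = σ/E = -22.53/69800 = -3.228e-04.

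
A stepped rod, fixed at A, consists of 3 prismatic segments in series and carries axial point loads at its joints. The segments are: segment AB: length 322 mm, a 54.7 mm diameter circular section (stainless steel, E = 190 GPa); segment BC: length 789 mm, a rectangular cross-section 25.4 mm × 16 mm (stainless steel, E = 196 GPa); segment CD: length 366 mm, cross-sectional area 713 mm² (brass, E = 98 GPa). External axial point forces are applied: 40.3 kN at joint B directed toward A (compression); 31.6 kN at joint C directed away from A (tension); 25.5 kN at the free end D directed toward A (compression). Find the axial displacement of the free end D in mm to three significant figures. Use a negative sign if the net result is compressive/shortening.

-0.0978 mm

Internal axial forces (sectioning from the free end, tension +): N_CD = -25.5 kN, N_BC = 6.1 kN, N_AB = -34.2 kN.
A_AB = 2350 mm².
A_BC = 406.4 mm².
δ_AB = -34200·322/(2350·190000) = -0.02466 mm
δ_BC = 6100·789/(406.4·196000) = 0.06042 mm
δ_CD = -25500·366/(713·98000) = -0.1336 mm
δ = Σδ_i = -0.09781 mm.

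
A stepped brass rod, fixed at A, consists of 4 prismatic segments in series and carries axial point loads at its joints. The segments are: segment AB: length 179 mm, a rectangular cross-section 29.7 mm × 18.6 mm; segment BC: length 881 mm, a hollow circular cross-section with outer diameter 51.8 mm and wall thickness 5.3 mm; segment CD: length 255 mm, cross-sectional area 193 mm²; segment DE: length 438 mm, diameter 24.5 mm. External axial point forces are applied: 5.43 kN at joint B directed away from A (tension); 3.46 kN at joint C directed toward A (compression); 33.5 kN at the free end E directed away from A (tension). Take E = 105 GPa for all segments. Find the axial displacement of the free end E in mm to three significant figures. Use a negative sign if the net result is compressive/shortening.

Internal axial forces (sectioning from the free end, tension +): N_DE = 33.5 kN, N_CD = 33.5 kN, N_BC = 30.04 kN, N_AB = 35.47 kN.
A_AB = 552.4 mm².
A_BC = 774.2 mm².
A_DE = 471.4 mm².
δ_AB = 35470·179/(552.4·105000) = 0.1095 mm
δ_BC = 30040·881/(774.2·105000) = 0.3255 mm
δ_CD = 33500·255/(193·105000) = 0.4215 mm
δ_DE = 33500·438/(471.4·105000) = 0.2964 mm
δ = Σδ_i = 1.153 mm.

1.15 mm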